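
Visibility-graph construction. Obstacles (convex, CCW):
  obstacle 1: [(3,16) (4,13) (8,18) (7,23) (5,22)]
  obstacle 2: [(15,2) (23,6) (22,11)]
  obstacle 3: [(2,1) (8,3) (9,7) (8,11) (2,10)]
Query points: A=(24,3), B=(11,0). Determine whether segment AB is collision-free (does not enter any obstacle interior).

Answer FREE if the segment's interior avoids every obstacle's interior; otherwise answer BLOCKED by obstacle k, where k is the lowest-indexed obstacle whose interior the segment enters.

FREE

Obstacle 1 [(3,16) (4,13) (8,18) (7,23) (5,22)]:
  edge (3,16)–(4,13): clear
  edge (4,13)–(8,18): clear
  edge (8,18)–(7,23): clear
  edge (7,23)–(5,22): clear
  edge (5,22)–(3,16): clear
  midpoint (35/2,3/2) outside
  → clear
Obstacle 2 [(15,2) (23,6) (22,11)]:
  edge (15,2)–(23,6): clear
  edge (23,6)–(22,11): clear
  edge (22,11)–(15,2): clear
  midpoint (35/2,3/2) outside
  → clear
Obstacle 3 [(2,1) (8,3) (9,7) (8,11) (2,10)]:
  edge (2,1)–(8,3): clear
  edge (8,3)–(9,7): clear
  edge (9,7)–(8,11): clear
  edge (8,11)–(2,10): clear
  edge (2,10)–(2,1): clear
  midpoint (35/2,3/2) outside
  → clear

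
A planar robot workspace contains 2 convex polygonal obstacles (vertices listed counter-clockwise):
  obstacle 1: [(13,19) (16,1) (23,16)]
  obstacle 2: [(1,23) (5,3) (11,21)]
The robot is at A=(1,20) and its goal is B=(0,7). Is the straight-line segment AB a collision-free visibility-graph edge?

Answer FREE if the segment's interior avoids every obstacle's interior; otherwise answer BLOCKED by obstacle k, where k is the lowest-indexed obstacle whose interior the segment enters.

Obstacle 1 [(13,19) (16,1) (23,16)]:
  edge (13,19)–(16,1): clear
  edge (16,1)–(23,16): clear
  edge (23,16)–(13,19): clear
  midpoint (1/2,27/2) outside
  → clear
Obstacle 2 [(1,23) (5,3) (11,21)]:
  edge (1,23)–(5,3): clear
  edge (5,3)–(11,21): clear
  edge (11,21)–(1,23): clear
  midpoint (1/2,27/2) outside
  → clear

FREE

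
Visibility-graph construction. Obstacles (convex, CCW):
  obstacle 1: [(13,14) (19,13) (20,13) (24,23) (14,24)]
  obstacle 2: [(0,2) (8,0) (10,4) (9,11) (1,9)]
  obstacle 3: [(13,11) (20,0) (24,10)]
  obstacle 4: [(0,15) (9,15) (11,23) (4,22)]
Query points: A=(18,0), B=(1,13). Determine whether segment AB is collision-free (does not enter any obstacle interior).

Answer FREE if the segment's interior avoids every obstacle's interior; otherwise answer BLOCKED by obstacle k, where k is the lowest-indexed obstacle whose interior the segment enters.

Obstacle 1 [(13,14) (19,13) (20,13) (24,23) (14,24)]:
  edge (13,14)–(19,13): clear
  edge (19,13)–(20,13): clear
  edge (20,13)–(24,23): clear
  edge (24,23)–(14,24): clear
  edge (14,24)–(13,14): clear
  midpoint (19/2,13/2) outside
  → clear
Obstacle 2 [(0,2) (8,0) (10,4) (9,11) (1,9)]:
  edge (0,2)–(8,0): clear
  edge (8,0)–(10,4): clear
  edge (10,4)–(9,11): crosses AB
  edge (9,11)–(1,9): crosses AB
  edge (1,9)–(0,2): clear
  → BLOCKED
Obstacle 3 [(13,11) (20,0) (24,10)]:
  edge (13,11)–(20,0): clear
  edge (20,0)–(24,10): clear
  edge (24,10)–(13,11): clear
  midpoint (19/2,13/2) outside
  → clear
Obstacle 4 [(0,15) (9,15) (11,23) (4,22)]:
  edge (0,15)–(9,15): clear
  edge (9,15)–(11,23): clear
  edge (11,23)–(4,22): clear
  edge (4,22)–(0,15): clear
  midpoint (19/2,13/2) outside
  → clear

BLOCKED by obstacle 2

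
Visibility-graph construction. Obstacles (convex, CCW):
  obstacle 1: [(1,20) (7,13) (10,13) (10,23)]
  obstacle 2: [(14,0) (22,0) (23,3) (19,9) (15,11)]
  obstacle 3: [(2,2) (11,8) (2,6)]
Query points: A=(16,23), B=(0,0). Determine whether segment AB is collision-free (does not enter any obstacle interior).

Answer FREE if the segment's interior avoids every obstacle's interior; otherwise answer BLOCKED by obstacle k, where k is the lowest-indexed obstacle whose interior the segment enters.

BLOCKED by obstacle 1

Obstacle 1 [(1,20) (7,13) (10,13) (10,23)]:
  edge (1,20)–(7,13): clear
  edge (7,13)–(10,13): crosses AB
  edge (10,13)–(10,23): crosses AB
  edge (10,23)–(1,20): clear
  → BLOCKED
Obstacle 2 [(14,0) (22,0) (23,3) (19,9) (15,11)]:
  edge (14,0)–(22,0): clear
  edge (22,0)–(23,3): clear
  edge (23,3)–(19,9): clear
  edge (19,9)–(15,11): clear
  edge (15,11)–(14,0): clear
  midpoint (8,23/2) outside
  → clear
Obstacle 3 [(2,2) (11,8) (2,6)]:
  edge (2,2)–(11,8): clear
  edge (11,8)–(2,6): crosses AB
  edge (2,6)–(2,2): crosses AB
  → BLOCKED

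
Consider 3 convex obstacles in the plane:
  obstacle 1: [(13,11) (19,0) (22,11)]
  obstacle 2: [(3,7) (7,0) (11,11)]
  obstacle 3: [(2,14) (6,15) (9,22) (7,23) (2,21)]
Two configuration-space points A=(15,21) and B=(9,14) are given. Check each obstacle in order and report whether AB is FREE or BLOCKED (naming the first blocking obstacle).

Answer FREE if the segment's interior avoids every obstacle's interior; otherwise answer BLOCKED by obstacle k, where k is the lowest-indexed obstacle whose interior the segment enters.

Obstacle 1 [(13,11) (19,0) (22,11)]:
  edge (13,11)–(19,0): clear
  edge (19,0)–(22,11): clear
  edge (22,11)–(13,11): clear
  midpoint (12,35/2) outside
  → clear
Obstacle 2 [(3,7) (7,0) (11,11)]:
  edge (3,7)–(7,0): clear
  edge (7,0)–(11,11): clear
  edge (11,11)–(3,7): clear
  midpoint (12,35/2) outside
  → clear
Obstacle 3 [(2,14) (6,15) (9,22) (7,23) (2,21)]:
  edge (2,14)–(6,15): clear
  edge (6,15)–(9,22): clear
  edge (9,22)–(7,23): clear
  edge (7,23)–(2,21): clear
  edge (2,21)–(2,14): clear
  midpoint (12,35/2) outside
  → clear

FREE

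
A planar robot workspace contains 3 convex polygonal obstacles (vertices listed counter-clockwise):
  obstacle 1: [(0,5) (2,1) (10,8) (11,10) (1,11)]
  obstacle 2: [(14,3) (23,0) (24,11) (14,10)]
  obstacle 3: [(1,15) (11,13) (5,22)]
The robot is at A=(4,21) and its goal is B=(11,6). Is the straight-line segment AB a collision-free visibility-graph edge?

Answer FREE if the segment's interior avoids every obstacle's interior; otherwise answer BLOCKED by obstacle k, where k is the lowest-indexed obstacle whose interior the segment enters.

Obstacle 1 [(0,5) (2,1) (10,8) (11,10) (1,11)]:
  edge (0,5)–(2,1): clear
  edge (2,1)–(10,8): clear
  edge (10,8)–(11,10): crosses AB
  edge (11,10)–(1,11): crosses AB
  edge (1,11)–(0,5): clear
  → BLOCKED
Obstacle 2 [(14,3) (23,0) (24,11) (14,10)]:
  edge (14,3)–(23,0): clear
  edge (23,0)–(24,11): clear
  edge (24,11)–(14,10): clear
  edge (14,10)–(14,3): clear
  midpoint (15/2,27/2) outside
  → clear
Obstacle 3 [(1,15) (11,13) (5,22)]:
  edge (1,15)–(11,13): crosses AB
  edge (11,13)–(5,22): clear
  edge (5,22)–(1,15): crosses AB
  → BLOCKED

BLOCKED by obstacle 1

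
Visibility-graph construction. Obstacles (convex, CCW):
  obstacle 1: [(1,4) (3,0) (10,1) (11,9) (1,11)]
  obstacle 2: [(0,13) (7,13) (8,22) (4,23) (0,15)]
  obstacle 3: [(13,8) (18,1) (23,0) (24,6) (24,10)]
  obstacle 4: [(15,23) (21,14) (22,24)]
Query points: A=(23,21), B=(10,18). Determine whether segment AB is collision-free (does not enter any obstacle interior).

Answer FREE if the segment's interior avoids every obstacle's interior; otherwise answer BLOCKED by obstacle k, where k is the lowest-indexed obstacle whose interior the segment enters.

BLOCKED by obstacle 4

Obstacle 1 [(1,4) (3,0) (10,1) (11,9) (1,11)]:
  edge (1,4)–(3,0): clear
  edge (3,0)–(10,1): clear
  edge (10,1)–(11,9): clear
  edge (11,9)–(1,11): clear
  edge (1,11)–(1,4): clear
  midpoint (33/2,39/2) outside
  → clear
Obstacle 2 [(0,13) (7,13) (8,22) (4,23) (0,15)]:
  edge (0,13)–(7,13): clear
  edge (7,13)–(8,22): clear
  edge (8,22)–(4,23): clear
  edge (4,23)–(0,15): clear
  edge (0,15)–(0,13): clear
  midpoint (33/2,39/2) outside
  → clear
Obstacle 3 [(13,8) (18,1) (23,0) (24,6) (24,10)]:
  edge (13,8)–(18,1): clear
  edge (18,1)–(23,0): clear
  edge (23,0)–(24,6): clear
  edge (24,6)–(24,10): clear
  edge (24,10)–(13,8): clear
  midpoint (33/2,39/2) outside
  → clear
Obstacle 4 [(15,23) (21,14) (22,24)]:
  edge (15,23)–(21,14): crosses AB
  edge (21,14)–(22,24): crosses AB
  edge (22,24)–(15,23): clear
  → BLOCKED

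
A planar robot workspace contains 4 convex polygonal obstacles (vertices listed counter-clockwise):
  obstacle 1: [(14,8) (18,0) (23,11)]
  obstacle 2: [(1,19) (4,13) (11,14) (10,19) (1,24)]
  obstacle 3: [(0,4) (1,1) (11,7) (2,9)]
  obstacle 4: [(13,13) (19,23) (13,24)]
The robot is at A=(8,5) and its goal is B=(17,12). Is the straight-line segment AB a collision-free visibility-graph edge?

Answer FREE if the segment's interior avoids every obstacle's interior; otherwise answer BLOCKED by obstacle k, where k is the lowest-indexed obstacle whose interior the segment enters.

BLOCKED by obstacle 3

Obstacle 1 [(14,8) (18,0) (23,11)]:
  edge (14,8)–(18,0): clear
  edge (18,0)–(23,11): clear
  edge (23,11)–(14,8): clear
  midpoint (25/2,17/2) outside
  → clear
Obstacle 2 [(1,19) (4,13) (11,14) (10,19) (1,24)]:
  edge (1,19)–(4,13): clear
  edge (4,13)–(11,14): clear
  edge (11,14)–(10,19): clear
  edge (10,19)–(1,24): clear
  edge (1,24)–(1,19): clear
  midpoint (25/2,17/2) outside
  → clear
Obstacle 3 [(0,4) (1,1) (11,7) (2,9)]:
  edge (0,4)–(1,1): clear
  edge (1,1)–(11,7): crosses AB
  edge (11,7)–(2,9): crosses AB
  edge (2,9)–(0,4): clear
  → BLOCKED
Obstacle 4 [(13,13) (19,23) (13,24)]:
  edge (13,13)–(19,23): clear
  edge (19,23)–(13,24): clear
  edge (13,24)–(13,13): clear
  midpoint (25/2,17/2) outside
  → clear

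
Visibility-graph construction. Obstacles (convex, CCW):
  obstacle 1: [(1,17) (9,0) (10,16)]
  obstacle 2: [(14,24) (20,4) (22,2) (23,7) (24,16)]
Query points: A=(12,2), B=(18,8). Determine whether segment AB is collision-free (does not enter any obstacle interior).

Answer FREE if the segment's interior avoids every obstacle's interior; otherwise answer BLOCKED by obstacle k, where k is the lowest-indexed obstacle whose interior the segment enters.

FREE

Obstacle 1 [(1,17) (9,0) (10,16)]:
  edge (1,17)–(9,0): clear
  edge (9,0)–(10,16): clear
  edge (10,16)–(1,17): clear
  midpoint (15,5) outside
  → clear
Obstacle 2 [(14,24) (20,4) (22,2) (23,7) (24,16)]:
  edge (14,24)–(20,4): clear
  edge (20,4)–(22,2): clear
  edge (22,2)–(23,7): clear
  edge (23,7)–(24,16): clear
  edge (24,16)–(14,24): clear
  midpoint (15,5) outside
  → clear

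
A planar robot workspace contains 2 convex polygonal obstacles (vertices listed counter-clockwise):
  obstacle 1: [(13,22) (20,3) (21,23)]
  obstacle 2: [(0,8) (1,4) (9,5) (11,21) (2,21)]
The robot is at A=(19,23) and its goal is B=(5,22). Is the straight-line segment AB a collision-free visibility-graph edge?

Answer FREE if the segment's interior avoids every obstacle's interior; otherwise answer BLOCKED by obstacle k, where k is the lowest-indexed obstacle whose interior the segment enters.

FREE

Obstacle 1 [(13,22) (20,3) (21,23)]:
  edge (13,22)–(20,3): clear
  edge (20,3)–(21,23): clear
  edge (21,23)–(13,22): clear
  midpoint (12,45/2) outside
  → clear
Obstacle 2 [(0,8) (1,4) (9,5) (11,21) (2,21)]:
  edge (0,8)–(1,4): clear
  edge (1,4)–(9,5): clear
  edge (9,5)–(11,21): clear
  edge (11,21)–(2,21): clear
  edge (2,21)–(0,8): clear
  midpoint (12,45/2) outside
  → clear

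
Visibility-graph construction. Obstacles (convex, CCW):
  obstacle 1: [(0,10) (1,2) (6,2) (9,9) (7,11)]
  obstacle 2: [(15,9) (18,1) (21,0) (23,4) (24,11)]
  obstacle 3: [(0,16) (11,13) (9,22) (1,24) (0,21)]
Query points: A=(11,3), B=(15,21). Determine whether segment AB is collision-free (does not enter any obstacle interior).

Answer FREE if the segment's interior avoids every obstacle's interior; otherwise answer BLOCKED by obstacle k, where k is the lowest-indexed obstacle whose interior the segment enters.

FREE

Obstacle 1 [(0,10) (1,2) (6,2) (9,9) (7,11)]:
  edge (0,10)–(1,2): clear
  edge (1,2)–(6,2): clear
  edge (6,2)–(9,9): clear
  edge (9,9)–(7,11): clear
  edge (7,11)–(0,10): clear
  midpoint (13,12) outside
  → clear
Obstacle 2 [(15,9) (18,1) (21,0) (23,4) (24,11)]:
  edge (15,9)–(18,1): clear
  edge (18,1)–(21,0): clear
  edge (21,0)–(23,4): clear
  edge (23,4)–(24,11): clear
  edge (24,11)–(15,9): clear
  midpoint (13,12) outside
  → clear
Obstacle 3 [(0,16) (11,13) (9,22) (1,24) (0,21)]:
  edge (0,16)–(11,13): clear
  edge (11,13)–(9,22): clear
  edge (9,22)–(1,24): clear
  edge (1,24)–(0,21): clear
  edge (0,21)–(0,16): clear
  midpoint (13,12) outside
  → clear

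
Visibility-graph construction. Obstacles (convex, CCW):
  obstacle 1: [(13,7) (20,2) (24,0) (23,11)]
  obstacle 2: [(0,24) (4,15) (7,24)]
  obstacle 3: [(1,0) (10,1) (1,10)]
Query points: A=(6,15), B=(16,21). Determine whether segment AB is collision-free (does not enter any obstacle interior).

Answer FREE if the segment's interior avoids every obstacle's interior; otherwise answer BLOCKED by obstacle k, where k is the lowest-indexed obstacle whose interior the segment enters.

Obstacle 1 [(13,7) (20,2) (24,0) (23,11)]:
  edge (13,7)–(20,2): clear
  edge (20,2)–(24,0): clear
  edge (24,0)–(23,11): clear
  edge (23,11)–(13,7): clear
  midpoint (11,18) outside
  → clear
Obstacle 2 [(0,24) (4,15) (7,24)]:
  edge (0,24)–(4,15): clear
  edge (4,15)–(7,24): clear
  edge (7,24)–(0,24): clear
  midpoint (11,18) outside
  → clear
Obstacle 3 [(1,0) (10,1) (1,10)]:
  edge (1,0)–(10,1): clear
  edge (10,1)–(1,10): clear
  edge (1,10)–(1,0): clear
  midpoint (11,18) outside
  → clear

FREE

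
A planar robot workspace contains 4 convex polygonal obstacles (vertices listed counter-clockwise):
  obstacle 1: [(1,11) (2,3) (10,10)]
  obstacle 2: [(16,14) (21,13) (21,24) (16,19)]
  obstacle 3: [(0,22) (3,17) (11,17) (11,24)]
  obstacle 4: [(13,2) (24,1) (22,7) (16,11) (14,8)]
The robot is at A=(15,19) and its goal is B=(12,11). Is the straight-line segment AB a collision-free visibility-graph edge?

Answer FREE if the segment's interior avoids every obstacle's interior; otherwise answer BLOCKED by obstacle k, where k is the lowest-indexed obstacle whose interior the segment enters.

Obstacle 1 [(1,11) (2,3) (10,10)]:
  edge (1,11)–(2,3): clear
  edge (2,3)–(10,10): clear
  edge (10,10)–(1,11): clear
  midpoint (27/2,15) outside
  → clear
Obstacle 2 [(16,14) (21,13) (21,24) (16,19)]:
  edge (16,14)–(21,13): clear
  edge (21,13)–(21,24): clear
  edge (21,24)–(16,19): clear
  edge (16,19)–(16,14): clear
  midpoint (27/2,15) outside
  → clear
Obstacle 3 [(0,22) (3,17) (11,17) (11,24)]:
  edge (0,22)–(3,17): clear
  edge (3,17)–(11,17): clear
  edge (11,17)–(11,24): clear
  edge (11,24)–(0,22): clear
  midpoint (27/2,15) outside
  → clear
Obstacle 4 [(13,2) (24,1) (22,7) (16,11) (14,8)]:
  edge (13,2)–(24,1): clear
  edge (24,1)–(22,7): clear
  edge (22,7)–(16,11): clear
  edge (16,11)–(14,8): clear
  edge (14,8)–(13,2): clear
  midpoint (27/2,15) outside
  → clear

FREE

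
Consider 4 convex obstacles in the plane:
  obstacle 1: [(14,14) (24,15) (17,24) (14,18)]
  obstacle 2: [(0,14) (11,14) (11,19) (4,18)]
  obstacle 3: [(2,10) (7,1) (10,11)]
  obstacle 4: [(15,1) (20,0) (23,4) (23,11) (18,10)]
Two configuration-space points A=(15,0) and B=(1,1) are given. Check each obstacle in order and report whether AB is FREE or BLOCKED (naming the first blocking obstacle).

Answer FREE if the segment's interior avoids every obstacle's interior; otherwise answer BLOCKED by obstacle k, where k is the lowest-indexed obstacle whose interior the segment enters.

Obstacle 1 [(14,14) (24,15) (17,24) (14,18)]:
  edge (14,14)–(24,15): clear
  edge (24,15)–(17,24): clear
  edge (17,24)–(14,18): clear
  edge (14,18)–(14,14): clear
  midpoint (8,1/2) outside
  → clear
Obstacle 2 [(0,14) (11,14) (11,19) (4,18)]:
  edge (0,14)–(11,14): clear
  edge (11,14)–(11,19): clear
  edge (11,19)–(4,18): clear
  edge (4,18)–(0,14): clear
  midpoint (8,1/2) outside
  → clear
Obstacle 3 [(2,10) (7,1) (10,11)]:
  edge (2,10)–(7,1): clear
  edge (7,1)–(10,11): clear
  edge (10,11)–(2,10): clear
  midpoint (8,1/2) outside
  → clear
Obstacle 4 [(15,1) (20,0) (23,4) (23,11) (18,10)]:
  edge (15,1)–(20,0): clear
  edge (20,0)–(23,4): clear
  edge (23,4)–(23,11): clear
  edge (23,11)–(18,10): clear
  edge (18,10)–(15,1): clear
  midpoint (8,1/2) outside
  → clear

FREE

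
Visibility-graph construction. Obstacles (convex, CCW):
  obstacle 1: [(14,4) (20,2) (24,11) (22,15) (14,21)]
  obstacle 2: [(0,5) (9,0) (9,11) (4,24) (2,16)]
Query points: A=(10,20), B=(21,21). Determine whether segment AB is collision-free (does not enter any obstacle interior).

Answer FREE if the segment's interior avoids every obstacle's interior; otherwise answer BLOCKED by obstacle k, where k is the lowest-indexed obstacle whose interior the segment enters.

BLOCKED by obstacle 1

Obstacle 1 [(14,4) (20,2) (24,11) (22,15) (14,21)]:
  edge (14,4)–(20,2): clear
  edge (20,2)–(24,11): clear
  edge (24,11)–(22,15): clear
  edge (22,15)–(14,21): crosses AB
  edge (14,21)–(14,4): crosses AB
  → BLOCKED
Obstacle 2 [(0,5) (9,0) (9,11) (4,24) (2,16)]:
  edge (0,5)–(9,0): clear
  edge (9,0)–(9,11): clear
  edge (9,11)–(4,24): clear
  edge (4,24)–(2,16): clear
  edge (2,16)–(0,5): clear
  midpoint (31/2,41/2) outside
  → clear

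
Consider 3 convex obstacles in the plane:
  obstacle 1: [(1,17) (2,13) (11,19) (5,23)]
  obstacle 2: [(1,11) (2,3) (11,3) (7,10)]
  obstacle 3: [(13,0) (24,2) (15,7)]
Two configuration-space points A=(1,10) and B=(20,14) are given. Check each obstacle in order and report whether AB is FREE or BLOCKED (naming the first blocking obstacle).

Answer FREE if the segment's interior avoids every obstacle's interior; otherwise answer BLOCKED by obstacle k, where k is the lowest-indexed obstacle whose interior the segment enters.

Obstacle 1 [(1,17) (2,13) (11,19) (5,23)]:
  edge (1,17)–(2,13): clear
  edge (2,13)–(11,19): clear
  edge (11,19)–(5,23): clear
  edge (5,23)–(1,17): clear
  midpoint (21/2,12) outside
  → clear
Obstacle 2 [(1,11) (2,3) (11,3) (7,10)]:
  edge (1,11)–(2,3): crosses AB
  edge (2,3)–(11,3): clear
  edge (11,3)–(7,10): clear
  edge (7,10)–(1,11): crosses AB
  → BLOCKED
Obstacle 3 [(13,0) (24,2) (15,7)]:
  edge (13,0)–(24,2): clear
  edge (24,2)–(15,7): clear
  edge (15,7)–(13,0): clear
  midpoint (21/2,12) outside
  → clear

BLOCKED by obstacle 2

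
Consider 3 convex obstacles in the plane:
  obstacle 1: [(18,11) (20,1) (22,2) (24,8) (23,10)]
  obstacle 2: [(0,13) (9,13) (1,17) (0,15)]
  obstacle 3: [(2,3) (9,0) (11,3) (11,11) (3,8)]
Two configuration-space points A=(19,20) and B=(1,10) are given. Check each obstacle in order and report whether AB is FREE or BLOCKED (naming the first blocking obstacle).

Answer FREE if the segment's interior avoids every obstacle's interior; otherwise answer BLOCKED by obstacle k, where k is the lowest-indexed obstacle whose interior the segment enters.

Obstacle 1 [(18,11) (20,1) (22,2) (24,8) (23,10)]:
  edge (18,11)–(20,1): clear
  edge (20,1)–(22,2): clear
  edge (22,2)–(24,8): clear
  edge (24,8)–(23,10): clear
  edge (23,10)–(18,11): clear
  midpoint (10,15) outside
  → clear
Obstacle 2 [(0,13) (9,13) (1,17) (0,15)]:
  edge (0,13)–(9,13): crosses AB
  edge (9,13)–(1,17): crosses AB
  edge (1,17)–(0,15): clear
  edge (0,15)–(0,13): clear
  → BLOCKED
Obstacle 3 [(2,3) (9,0) (11,3) (11,11) (3,8)]:
  edge (2,3)–(9,0): clear
  edge (9,0)–(11,3): clear
  edge (11,3)–(11,11): clear
  edge (11,11)–(3,8): clear
  edge (3,8)–(2,3): clear
  midpoint (10,15) outside
  → clear

BLOCKED by obstacle 2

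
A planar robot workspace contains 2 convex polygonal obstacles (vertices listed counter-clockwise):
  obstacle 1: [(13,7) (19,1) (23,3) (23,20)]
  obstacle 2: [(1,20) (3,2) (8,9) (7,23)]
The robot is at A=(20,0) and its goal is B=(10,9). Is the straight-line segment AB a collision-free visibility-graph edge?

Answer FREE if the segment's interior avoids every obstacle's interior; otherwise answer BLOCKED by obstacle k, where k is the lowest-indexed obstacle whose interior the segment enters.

Obstacle 1 [(13,7) (19,1) (23,3) (23,20)]:
  edge (13,7)–(19,1): clear
  edge (19,1)–(23,3): clear
  edge (23,3)–(23,20): clear
  edge (23,20)–(13,7): clear
  midpoint (15,9/2) outside
  → clear
Obstacle 2 [(1,20) (3,2) (8,9) (7,23)]:
  edge (1,20)–(3,2): clear
  edge (3,2)–(8,9): clear
  edge (8,9)–(7,23): clear
  edge (7,23)–(1,20): clear
  midpoint (15,9/2) outside
  → clear

FREE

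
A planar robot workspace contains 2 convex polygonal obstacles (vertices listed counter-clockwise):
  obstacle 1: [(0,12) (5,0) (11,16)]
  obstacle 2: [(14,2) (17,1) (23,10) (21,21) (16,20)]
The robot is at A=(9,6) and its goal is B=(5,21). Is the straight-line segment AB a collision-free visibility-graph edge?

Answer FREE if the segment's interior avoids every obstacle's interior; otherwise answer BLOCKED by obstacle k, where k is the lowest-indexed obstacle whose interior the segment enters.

Obstacle 1 [(0,12) (5,0) (11,16)]:
  edge (0,12)–(5,0): clear
  edge (5,0)–(11,16): crosses AB
  edge (11,16)–(0,12): crosses AB
  → BLOCKED
Obstacle 2 [(14,2) (17,1) (23,10) (21,21) (16,20)]:
  edge (14,2)–(17,1): clear
  edge (17,1)–(23,10): clear
  edge (23,10)–(21,21): clear
  edge (21,21)–(16,20): clear
  edge (16,20)–(14,2): clear
  midpoint (7,27/2) outside
  → clear

BLOCKED by obstacle 1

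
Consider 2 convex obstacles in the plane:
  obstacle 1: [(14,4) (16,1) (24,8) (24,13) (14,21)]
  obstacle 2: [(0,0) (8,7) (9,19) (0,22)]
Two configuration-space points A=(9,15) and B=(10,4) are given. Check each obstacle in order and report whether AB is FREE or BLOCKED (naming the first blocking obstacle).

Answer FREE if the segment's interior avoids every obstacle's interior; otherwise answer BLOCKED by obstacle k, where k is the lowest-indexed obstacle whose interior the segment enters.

Obstacle 1 [(14,4) (16,1) (24,8) (24,13) (14,21)]:
  edge (14,4)–(16,1): clear
  edge (16,1)–(24,8): clear
  edge (24,8)–(24,13): clear
  edge (24,13)–(14,21): clear
  edge (14,21)–(14,4): clear
  midpoint (19/2,19/2) outside
  → clear
Obstacle 2 [(0,0) (8,7) (9,19) (0,22)]:
  edge (0,0)–(8,7): clear
  edge (8,7)–(9,19): clear
  edge (9,19)–(0,22): clear
  edge (0,22)–(0,0): clear
  midpoint (19/2,19/2) outside
  → clear

FREE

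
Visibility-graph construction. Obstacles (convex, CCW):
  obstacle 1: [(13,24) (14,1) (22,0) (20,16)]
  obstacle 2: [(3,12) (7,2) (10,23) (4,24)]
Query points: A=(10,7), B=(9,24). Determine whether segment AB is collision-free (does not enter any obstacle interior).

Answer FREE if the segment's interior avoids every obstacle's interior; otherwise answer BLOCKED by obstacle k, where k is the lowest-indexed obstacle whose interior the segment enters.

BLOCKED by obstacle 2

Obstacle 1 [(13,24) (14,1) (22,0) (20,16)]:
  edge (13,24)–(14,1): clear
  edge (14,1)–(22,0): clear
  edge (22,0)–(20,16): clear
  edge (20,16)–(13,24): clear
  midpoint (19/2,31/2) outside
  → clear
Obstacle 2 [(3,12) (7,2) (10,23) (4,24)]:
  edge (3,12)–(7,2): clear
  edge (7,2)–(10,23): crosses AB
  edge (10,23)–(4,24): crosses AB
  edge (4,24)–(3,12): clear
  → BLOCKED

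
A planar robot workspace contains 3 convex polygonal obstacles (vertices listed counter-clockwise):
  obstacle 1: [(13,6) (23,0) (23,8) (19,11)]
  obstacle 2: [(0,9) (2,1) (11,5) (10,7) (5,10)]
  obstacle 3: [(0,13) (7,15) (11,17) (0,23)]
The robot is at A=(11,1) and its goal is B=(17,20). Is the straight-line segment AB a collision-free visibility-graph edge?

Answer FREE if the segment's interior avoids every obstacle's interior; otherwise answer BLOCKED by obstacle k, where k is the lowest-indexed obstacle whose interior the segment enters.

Obstacle 1 [(13,6) (23,0) (23,8) (19,11)]:
  edge (13,6)–(23,0): clear
  edge (23,0)–(23,8): clear
  edge (23,8)–(19,11): clear
  edge (19,11)–(13,6): clear
  midpoint (14,21/2) outside
  → clear
Obstacle 2 [(0,9) (2,1) (11,5) (10,7) (5,10)]:
  edge (0,9)–(2,1): clear
  edge (2,1)–(11,5): clear
  edge (11,5)–(10,7): clear
  edge (10,7)–(5,10): clear
  edge (5,10)–(0,9): clear
  midpoint (14,21/2) outside
  → clear
Obstacle 3 [(0,13) (7,15) (11,17) (0,23)]:
  edge (0,13)–(7,15): clear
  edge (7,15)–(11,17): clear
  edge (11,17)–(0,23): clear
  edge (0,23)–(0,13): clear
  midpoint (14,21/2) outside
  → clear

FREE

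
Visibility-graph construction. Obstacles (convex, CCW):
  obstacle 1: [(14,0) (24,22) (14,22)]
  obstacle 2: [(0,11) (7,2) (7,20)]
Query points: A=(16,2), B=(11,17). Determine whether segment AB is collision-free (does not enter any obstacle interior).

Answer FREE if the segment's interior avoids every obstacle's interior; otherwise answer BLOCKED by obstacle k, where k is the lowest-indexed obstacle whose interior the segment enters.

Obstacle 1 [(14,0) (24,22) (14,22)]:
  edge (14,0)–(24,22): crosses AB
  edge (24,22)–(14,22): clear
  edge (14,22)–(14,0): crosses AB
  → BLOCKED
Obstacle 2 [(0,11) (7,2) (7,20)]:
  edge (0,11)–(7,2): clear
  edge (7,2)–(7,20): clear
  edge (7,20)–(0,11): clear
  midpoint (27/2,19/2) outside
  → clear

BLOCKED by obstacle 1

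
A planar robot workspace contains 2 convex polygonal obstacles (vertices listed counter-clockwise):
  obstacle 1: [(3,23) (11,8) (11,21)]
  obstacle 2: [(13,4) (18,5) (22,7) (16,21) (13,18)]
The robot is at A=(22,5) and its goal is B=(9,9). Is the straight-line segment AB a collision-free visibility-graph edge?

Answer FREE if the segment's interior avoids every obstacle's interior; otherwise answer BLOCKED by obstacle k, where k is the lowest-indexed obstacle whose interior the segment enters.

Obstacle 1 [(3,23) (11,8) (11,21)]:
  edge (3,23)–(11,8): crosses AB
  edge (11,8)–(11,21): crosses AB
  edge (11,21)–(3,23): clear
  → BLOCKED
Obstacle 2 [(13,4) (18,5) (22,7) (16,21) (13,18)]:
  edge (13,4)–(18,5): clear
  edge (18,5)–(22,7): crosses AB
  edge (22,7)–(16,21): clear
  edge (16,21)–(13,18): clear
  edge (13,18)–(13,4): crosses AB
  → BLOCKED

BLOCKED by obstacle 1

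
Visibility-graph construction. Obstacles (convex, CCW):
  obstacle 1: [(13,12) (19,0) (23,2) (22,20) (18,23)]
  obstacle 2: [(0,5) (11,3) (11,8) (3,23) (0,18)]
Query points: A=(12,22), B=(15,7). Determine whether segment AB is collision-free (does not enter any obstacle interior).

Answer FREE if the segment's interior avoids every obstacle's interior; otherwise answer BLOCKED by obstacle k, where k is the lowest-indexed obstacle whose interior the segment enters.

Obstacle 1 [(13,12) (19,0) (23,2) (22,20) (18,23)]:
  edge (13,12)–(19,0): crosses AB
  edge (19,0)–(23,2): clear
  edge (23,2)–(22,20): clear
  edge (22,20)–(18,23): clear
  edge (18,23)–(13,12): crosses AB
  → BLOCKED
Obstacle 2 [(0,5) (11,3) (11,8) (3,23) (0,18)]:
  edge (0,5)–(11,3): clear
  edge (11,3)–(11,8): clear
  edge (11,8)–(3,23): clear
  edge (3,23)–(0,18): clear
  edge (0,18)–(0,5): clear
  midpoint (27/2,29/2) outside
  → clear

BLOCKED by obstacle 1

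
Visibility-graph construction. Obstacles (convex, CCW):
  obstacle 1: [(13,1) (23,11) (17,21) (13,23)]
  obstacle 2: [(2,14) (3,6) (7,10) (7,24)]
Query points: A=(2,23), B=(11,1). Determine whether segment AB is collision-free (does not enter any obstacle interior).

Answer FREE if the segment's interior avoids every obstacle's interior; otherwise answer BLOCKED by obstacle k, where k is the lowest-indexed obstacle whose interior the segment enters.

Obstacle 1 [(13,1) (23,11) (17,21) (13,23)]:
  edge (13,1)–(23,11): clear
  edge (23,11)–(17,21): clear
  edge (17,21)–(13,23): clear
  edge (13,23)–(13,1): clear
  midpoint (13/2,12) outside
  → clear
Obstacle 2 [(2,14) (3,6) (7,10) (7,24)]:
  edge (2,14)–(3,6): clear
  edge (3,6)–(7,10): clear
  edge (7,10)–(7,24): crosses AB
  edge (7,24)–(2,14): crosses AB
  → BLOCKED

BLOCKED by obstacle 2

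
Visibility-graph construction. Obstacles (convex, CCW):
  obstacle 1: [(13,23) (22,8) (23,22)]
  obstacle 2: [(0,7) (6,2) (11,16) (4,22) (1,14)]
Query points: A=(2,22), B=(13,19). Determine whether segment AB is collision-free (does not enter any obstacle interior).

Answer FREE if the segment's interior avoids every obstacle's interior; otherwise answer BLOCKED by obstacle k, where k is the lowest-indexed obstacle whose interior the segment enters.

BLOCKED by obstacle 2

Obstacle 1 [(13,23) (22,8) (23,22)]:
  edge (13,23)–(22,8): clear
  edge (22,8)–(23,22): clear
  edge (23,22)–(13,23): clear
  midpoint (15/2,41/2) outside
  → clear
Obstacle 2 [(0,7) (6,2) (11,16) (4,22) (1,14)]:
  edge (0,7)–(6,2): clear
  edge (6,2)–(11,16): clear
  edge (11,16)–(4,22): crosses AB
  edge (4,22)–(1,14): crosses AB
  edge (1,14)–(0,7): clear
  → BLOCKED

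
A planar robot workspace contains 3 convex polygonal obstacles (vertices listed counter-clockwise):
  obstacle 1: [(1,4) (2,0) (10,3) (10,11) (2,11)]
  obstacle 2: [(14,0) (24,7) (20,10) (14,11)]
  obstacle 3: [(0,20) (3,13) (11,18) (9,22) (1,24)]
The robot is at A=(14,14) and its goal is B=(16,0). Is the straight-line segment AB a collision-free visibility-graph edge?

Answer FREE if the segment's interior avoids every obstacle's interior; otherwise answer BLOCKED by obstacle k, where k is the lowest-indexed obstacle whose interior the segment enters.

BLOCKED by obstacle 2

Obstacle 1 [(1,4) (2,0) (10,3) (10,11) (2,11)]:
  edge (1,4)–(2,0): clear
  edge (2,0)–(10,3): clear
  edge (10,3)–(10,11): clear
  edge (10,11)–(2,11): clear
  edge (2,11)–(1,4): clear
  midpoint (15,7) outside
  → clear
Obstacle 2 [(14,0) (24,7) (20,10) (14,11)]:
  edge (14,0)–(24,7): crosses AB
  edge (24,7)–(20,10): clear
  edge (20,10)–(14,11): crosses AB
  edge (14,11)–(14,0): clear
  → BLOCKED
Obstacle 3 [(0,20) (3,13) (11,18) (9,22) (1,24)]:
  edge (0,20)–(3,13): clear
  edge (3,13)–(11,18): clear
  edge (11,18)–(9,22): clear
  edge (9,22)–(1,24): clear
  edge (1,24)–(0,20): clear
  midpoint (15,7) outside
  → clear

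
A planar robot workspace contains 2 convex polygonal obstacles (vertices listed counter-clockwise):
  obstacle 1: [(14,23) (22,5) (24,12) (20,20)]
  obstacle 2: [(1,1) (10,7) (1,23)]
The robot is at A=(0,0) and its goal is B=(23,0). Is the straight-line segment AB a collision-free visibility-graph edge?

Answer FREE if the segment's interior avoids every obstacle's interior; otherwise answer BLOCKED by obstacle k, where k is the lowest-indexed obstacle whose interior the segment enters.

FREE

Obstacle 1 [(14,23) (22,5) (24,12) (20,20)]:
  edge (14,23)–(22,5): clear
  edge (22,5)–(24,12): clear
  edge (24,12)–(20,20): clear
  edge (20,20)–(14,23): clear
  midpoint (23/2,0) outside
  → clear
Obstacle 2 [(1,1) (10,7) (1,23)]:
  edge (1,1)–(10,7): clear
  edge (10,7)–(1,23): clear
  edge (1,23)–(1,1): clear
  midpoint (23/2,0) outside
  → clear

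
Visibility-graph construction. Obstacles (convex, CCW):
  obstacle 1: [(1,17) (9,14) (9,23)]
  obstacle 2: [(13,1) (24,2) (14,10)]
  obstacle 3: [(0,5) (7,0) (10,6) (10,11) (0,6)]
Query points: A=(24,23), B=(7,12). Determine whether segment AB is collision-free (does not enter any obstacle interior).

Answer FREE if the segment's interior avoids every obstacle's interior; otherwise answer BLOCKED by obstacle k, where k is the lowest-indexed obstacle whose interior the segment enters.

FREE

Obstacle 1 [(1,17) (9,14) (9,23)]:
  edge (1,17)–(9,14): clear
  edge (9,14)–(9,23): clear
  edge (9,23)–(1,17): clear
  midpoint (31/2,35/2) outside
  → clear
Obstacle 2 [(13,1) (24,2) (14,10)]:
  edge (13,1)–(24,2): clear
  edge (24,2)–(14,10): clear
  edge (14,10)–(13,1): clear
  midpoint (31/2,35/2) outside
  → clear
Obstacle 3 [(0,5) (7,0) (10,6) (10,11) (0,6)]:
  edge (0,5)–(7,0): clear
  edge (7,0)–(10,6): clear
  edge (10,6)–(10,11): clear
  edge (10,11)–(0,6): clear
  edge (0,6)–(0,5): clear
  midpoint (31/2,35/2) outside
  → clear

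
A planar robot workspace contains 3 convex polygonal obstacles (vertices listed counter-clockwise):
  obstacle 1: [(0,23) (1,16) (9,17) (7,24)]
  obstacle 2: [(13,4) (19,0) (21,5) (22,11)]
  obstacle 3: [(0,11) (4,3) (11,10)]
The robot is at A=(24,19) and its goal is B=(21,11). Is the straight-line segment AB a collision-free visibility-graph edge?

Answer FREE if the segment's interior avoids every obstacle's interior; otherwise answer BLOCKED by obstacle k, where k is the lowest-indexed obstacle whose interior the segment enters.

FREE

Obstacle 1 [(0,23) (1,16) (9,17) (7,24)]:
  edge (0,23)–(1,16): clear
  edge (1,16)–(9,17): clear
  edge (9,17)–(7,24): clear
  edge (7,24)–(0,23): clear
  midpoint (45/2,15) outside
  → clear
Obstacle 2 [(13,4) (19,0) (21,5) (22,11)]:
  edge (13,4)–(19,0): clear
  edge (19,0)–(21,5): clear
  edge (21,5)–(22,11): clear
  edge (22,11)–(13,4): clear
  midpoint (45/2,15) outside
  → clear
Obstacle 3 [(0,11) (4,3) (11,10)]:
  edge (0,11)–(4,3): clear
  edge (4,3)–(11,10): clear
  edge (11,10)–(0,11): clear
  midpoint (45/2,15) outside
  → clear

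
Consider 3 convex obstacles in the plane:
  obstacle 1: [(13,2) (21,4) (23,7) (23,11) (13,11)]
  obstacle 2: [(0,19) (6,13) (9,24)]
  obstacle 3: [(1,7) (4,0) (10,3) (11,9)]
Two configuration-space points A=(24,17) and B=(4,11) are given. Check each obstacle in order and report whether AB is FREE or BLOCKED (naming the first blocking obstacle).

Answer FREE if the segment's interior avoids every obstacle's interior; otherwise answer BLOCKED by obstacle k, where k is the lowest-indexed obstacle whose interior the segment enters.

Obstacle 1 [(13,2) (21,4) (23,7) (23,11) (13,11)]:
  edge (13,2)–(21,4): clear
  edge (21,4)–(23,7): clear
  edge (23,7)–(23,11): clear
  edge (23,11)–(13,11): clear
  edge (13,11)–(13,2): clear
  midpoint (14,14) outside
  → clear
Obstacle 2 [(0,19) (6,13) (9,24)]:
  edge (0,19)–(6,13): clear
  edge (6,13)–(9,24): clear
  edge (9,24)–(0,19): clear
  midpoint (14,14) outside
  → clear
Obstacle 3 [(1,7) (4,0) (10,3) (11,9)]:
  edge (1,7)–(4,0): clear
  edge (4,0)–(10,3): clear
  edge (10,3)–(11,9): clear
  edge (11,9)–(1,7): clear
  midpoint (14,14) outside
  → clear

FREE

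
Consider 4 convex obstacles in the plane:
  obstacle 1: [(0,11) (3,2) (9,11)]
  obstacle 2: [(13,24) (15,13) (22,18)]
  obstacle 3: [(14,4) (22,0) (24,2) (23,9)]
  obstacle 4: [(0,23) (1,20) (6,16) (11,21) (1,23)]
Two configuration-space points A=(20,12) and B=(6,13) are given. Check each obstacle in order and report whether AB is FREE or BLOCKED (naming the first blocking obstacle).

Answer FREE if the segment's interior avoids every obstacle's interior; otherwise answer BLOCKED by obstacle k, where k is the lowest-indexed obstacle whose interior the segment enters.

FREE

Obstacle 1 [(0,11) (3,2) (9,11)]:
  edge (0,11)–(3,2): clear
  edge (3,2)–(9,11): clear
  edge (9,11)–(0,11): clear
  midpoint (13,25/2) outside
  → clear
Obstacle 2 [(13,24) (15,13) (22,18)]:
  edge (13,24)–(15,13): clear
  edge (15,13)–(22,18): clear
  edge (22,18)–(13,24): clear
  midpoint (13,25/2) outside
  → clear
Obstacle 3 [(14,4) (22,0) (24,2) (23,9)]:
  edge (14,4)–(22,0): clear
  edge (22,0)–(24,2): clear
  edge (24,2)–(23,9): clear
  edge (23,9)–(14,4): clear
  midpoint (13,25/2) outside
  → clear
Obstacle 4 [(0,23) (1,20) (6,16) (11,21) (1,23)]:
  edge (0,23)–(1,20): clear
  edge (1,20)–(6,16): clear
  edge (6,16)–(11,21): clear
  edge (11,21)–(1,23): clear
  edge (1,23)–(0,23): clear
  midpoint (13,25/2) outside
  → clear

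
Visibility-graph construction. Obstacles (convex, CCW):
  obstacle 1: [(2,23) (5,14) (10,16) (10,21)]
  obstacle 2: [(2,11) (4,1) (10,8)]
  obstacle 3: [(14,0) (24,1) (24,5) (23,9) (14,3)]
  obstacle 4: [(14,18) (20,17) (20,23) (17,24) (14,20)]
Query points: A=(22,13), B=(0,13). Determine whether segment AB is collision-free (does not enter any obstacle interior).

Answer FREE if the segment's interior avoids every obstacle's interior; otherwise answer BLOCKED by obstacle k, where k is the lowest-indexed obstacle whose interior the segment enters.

Obstacle 1 [(2,23) (5,14) (10,16) (10,21)]:
  edge (2,23)–(5,14): clear
  edge (5,14)–(10,16): clear
  edge (10,16)–(10,21): clear
  edge (10,21)–(2,23): clear
  midpoint (11,13) outside
  → clear
Obstacle 2 [(2,11) (4,1) (10,8)]:
  edge (2,11)–(4,1): clear
  edge (4,1)–(10,8): clear
  edge (10,8)–(2,11): clear
  midpoint (11,13) outside
  → clear
Obstacle 3 [(14,0) (24,1) (24,5) (23,9) (14,3)]:
  edge (14,0)–(24,1): clear
  edge (24,1)–(24,5): clear
  edge (24,5)–(23,9): clear
  edge (23,9)–(14,3): clear
  edge (14,3)–(14,0): clear
  midpoint (11,13) outside
  → clear
Obstacle 4 [(14,18) (20,17) (20,23) (17,24) (14,20)]:
  edge (14,18)–(20,17): clear
  edge (20,17)–(20,23): clear
  edge (20,23)–(17,24): clear
  edge (17,24)–(14,20): clear
  edge (14,20)–(14,18): clear
  midpoint (11,13) outside
  → clear

FREE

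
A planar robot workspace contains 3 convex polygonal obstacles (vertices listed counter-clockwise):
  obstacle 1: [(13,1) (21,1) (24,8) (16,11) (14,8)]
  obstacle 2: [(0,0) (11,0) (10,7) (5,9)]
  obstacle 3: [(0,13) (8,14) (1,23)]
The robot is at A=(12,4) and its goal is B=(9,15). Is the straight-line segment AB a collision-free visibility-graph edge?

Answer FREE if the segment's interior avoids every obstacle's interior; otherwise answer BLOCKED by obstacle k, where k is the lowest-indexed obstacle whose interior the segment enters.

FREE

Obstacle 1 [(13,1) (21,1) (24,8) (16,11) (14,8)]:
  edge (13,1)–(21,1): clear
  edge (21,1)–(24,8): clear
  edge (24,8)–(16,11): clear
  edge (16,11)–(14,8): clear
  edge (14,8)–(13,1): clear
  midpoint (21/2,19/2) outside
  → clear
Obstacle 2 [(0,0) (11,0) (10,7) (5,9)]:
  edge (0,0)–(11,0): clear
  edge (11,0)–(10,7): clear
  edge (10,7)–(5,9): clear
  edge (5,9)–(0,0): clear
  midpoint (21/2,19/2) outside
  → clear
Obstacle 3 [(0,13) (8,14) (1,23)]:
  edge (0,13)–(8,14): clear
  edge (8,14)–(1,23): clear
  edge (1,23)–(0,13): clear
  midpoint (21/2,19/2) outside
  → clear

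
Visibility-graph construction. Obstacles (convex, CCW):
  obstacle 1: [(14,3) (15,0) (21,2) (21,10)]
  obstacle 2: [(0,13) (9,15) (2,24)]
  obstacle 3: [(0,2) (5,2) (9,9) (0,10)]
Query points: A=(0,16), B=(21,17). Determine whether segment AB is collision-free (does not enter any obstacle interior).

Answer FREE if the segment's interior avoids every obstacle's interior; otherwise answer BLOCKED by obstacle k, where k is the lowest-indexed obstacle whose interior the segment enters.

Obstacle 1 [(14,3) (15,0) (21,2) (21,10)]:
  edge (14,3)–(15,0): clear
  edge (15,0)–(21,2): clear
  edge (21,2)–(21,10): clear
  edge (21,10)–(14,3): clear
  midpoint (21/2,33/2) outside
  → clear
Obstacle 2 [(0,13) (9,15) (2,24)]:
  edge (0,13)–(9,15): clear
  edge (9,15)–(2,24): crosses AB
  edge (2,24)–(0,13): crosses AB
  → BLOCKED
Obstacle 3 [(0,2) (5,2) (9,9) (0,10)]:
  edge (0,2)–(5,2): clear
  edge (5,2)–(9,9): clear
  edge (9,9)–(0,10): clear
  edge (0,10)–(0,2): clear
  midpoint (21/2,33/2) outside
  → clear

BLOCKED by obstacle 2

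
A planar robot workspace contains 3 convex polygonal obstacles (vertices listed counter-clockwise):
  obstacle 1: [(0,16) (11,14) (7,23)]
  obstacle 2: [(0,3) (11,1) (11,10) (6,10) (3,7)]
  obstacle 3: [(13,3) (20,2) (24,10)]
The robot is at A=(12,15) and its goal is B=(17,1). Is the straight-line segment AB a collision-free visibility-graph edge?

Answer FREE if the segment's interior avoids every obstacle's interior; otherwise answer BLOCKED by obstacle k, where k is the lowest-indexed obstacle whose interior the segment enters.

BLOCKED by obstacle 3

Obstacle 1 [(0,16) (11,14) (7,23)]:
  edge (0,16)–(11,14): clear
  edge (11,14)–(7,23): clear
  edge (7,23)–(0,16): clear
  midpoint (29/2,8) outside
  → clear
Obstacle 2 [(0,3) (11,1) (11,10) (6,10) (3,7)]:
  edge (0,3)–(11,1): clear
  edge (11,1)–(11,10): clear
  edge (11,10)–(6,10): clear
  edge (6,10)–(3,7): clear
  edge (3,7)–(0,3): clear
  midpoint (29/2,8) outside
  → clear
Obstacle 3 [(13,3) (20,2) (24,10)]:
  edge (13,3)–(20,2): crosses AB
  edge (20,2)–(24,10): clear
  edge (24,10)–(13,3): crosses AB
  → BLOCKED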